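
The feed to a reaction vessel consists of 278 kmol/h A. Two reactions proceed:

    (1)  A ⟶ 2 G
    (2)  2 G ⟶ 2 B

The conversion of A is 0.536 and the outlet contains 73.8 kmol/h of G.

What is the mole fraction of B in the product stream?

Conversion of A: A consumed = 1ξ₁ = 0.536 × 278 → ξ₁ = 149 kmol/h.
G balance: n_G = 0 + 2ξ₁ − 2ξ₂ = 73.8 → ξ₂ = (2·149 − 73.8)/2 = 112.1 kmol/h.
Outlet amounts (n = n₀ + Σ ν·ξ):
  A: 278 − 1(149) = 129
  G: 0 + 2(149) − 2(112.1) = 73.8
  B: 0 + 2(112.1) = 224.2
Total out = 427 kmol/h; y_B = 224.2 / 427 = 0.5251.

0.525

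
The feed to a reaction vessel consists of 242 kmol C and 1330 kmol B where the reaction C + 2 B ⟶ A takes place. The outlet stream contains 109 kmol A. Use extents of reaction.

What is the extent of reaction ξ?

For A: n = n₀ + 1ξ → 109 = 0 + 1ξ, giving ξ = 109 kmol.
Outlet amounts (n = n₀ + ν ξ):
  C: 242 − 1(109) = 133
  B: 1330 − 2(109) = 1112
  A: 0 + 1(109) = 109

ξ = 109 kmol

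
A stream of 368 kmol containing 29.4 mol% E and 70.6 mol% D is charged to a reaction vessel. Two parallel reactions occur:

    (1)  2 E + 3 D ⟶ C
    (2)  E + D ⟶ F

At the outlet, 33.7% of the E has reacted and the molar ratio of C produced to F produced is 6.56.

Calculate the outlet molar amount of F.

Conversion of E: E consumed = 0.337 × 108.2 = 36.46 kmol = 2ξ₁ + 1ξ₂.
Selectivity: 1ξ₁ / (1ξ₂) = 6.56 → ξ₁ = 6.56 ξ₂.
Substitute: (2·6.56 + 1) ξ₂ = 36.46 → ξ₂ = 2.582 kmol, ξ₁ = 16.94 kmol.
Outlet amounts (n = n₀ + Σ ν·ξ):
  E: 108.2 − 2(16.94) − 1(2.582) = 71.73
  D: 259.8 − 3(16.94) − 1(2.582) = 206.4
  C: 0 + 1(16.94) = 16.94
  F: 0 + 1(2.582) = 2.582

2.58 kmol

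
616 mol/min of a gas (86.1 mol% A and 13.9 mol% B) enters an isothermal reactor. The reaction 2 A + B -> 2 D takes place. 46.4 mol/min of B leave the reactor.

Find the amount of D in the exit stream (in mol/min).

For B: n = n₀ − 1ξ → 46.4 = 85.62 − 1ξ, giving ξ = 39.22 mol/min.
Outlet amounts (n = n₀ + ν ξ):
  A: 530.4 − 2(39.22) = 451.9
  B: 85.62 − 1(39.22) = 46.4
  D: 0 + 2(39.22) = 78.45

78.4 mol/min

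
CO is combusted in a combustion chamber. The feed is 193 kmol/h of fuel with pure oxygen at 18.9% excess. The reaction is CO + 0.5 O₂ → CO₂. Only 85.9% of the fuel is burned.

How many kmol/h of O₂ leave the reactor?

31.8 kmol/h

Stoichiometric O₂ = 0.5 × 193 = 96.5 kmol/h; O₂ fed = 96.5 × 1.189 = 114.7 kmol/h.
Fuel reacted = 0.859 × 193 → ξ = 165.8 kmol/h.
Outlet (n = n₀ + ν ξ):
  CO: 193 − 1(165.8) = 27.21
  O₂: 114.7 − 0.5(165.8) = 31.84
  CO₂: 0 + 1(165.8) = 165.8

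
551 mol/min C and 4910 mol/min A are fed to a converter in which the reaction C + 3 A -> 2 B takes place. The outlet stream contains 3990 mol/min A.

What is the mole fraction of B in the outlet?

For A: n = n₀ − 3ξ → 3990 = 4910 − 3ξ, giving ξ = 306.7 mol/min.
Outlet amounts (n = n₀ + ν ξ):
  C: 551 − 1(306.7) = 244.3
  A: 4910 − 3(306.7) = 3990
  B: 0 + 2(306.7) = 613.3
Total out = 4848 mol/min; y_B = 613.3 / 4848 = 0.1265.

0.127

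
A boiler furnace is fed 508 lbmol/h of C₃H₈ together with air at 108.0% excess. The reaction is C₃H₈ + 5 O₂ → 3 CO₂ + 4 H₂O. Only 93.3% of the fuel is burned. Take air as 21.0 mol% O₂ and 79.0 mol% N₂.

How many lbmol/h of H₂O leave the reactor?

1900 lbmol/h

Stoichiometric O₂ = 5 × 508 = 2540 lbmol/h; O₂ fed = 2540 × 2.080 = 5283 lbmol/h.
N₂ fed = 5283 × 79/21 = 19870 lbmol/h.
Fuel reacted = 0.933 × 508 → ξ = 474 lbmol/h.
Outlet (n = n₀ + ν ξ):
  C₃H₈: 508 − 1(474) = 34.04
  O₂: 5283 − 5(474) = 2913
  N₂: 19870 (inert)
  CO₂: 0 + 3(474) = 1422
  H₂O: 0 + 4(474) = 1896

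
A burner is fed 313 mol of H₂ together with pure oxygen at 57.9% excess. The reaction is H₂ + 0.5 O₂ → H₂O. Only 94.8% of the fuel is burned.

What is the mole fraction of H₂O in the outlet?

Stoichiometric O₂ = 0.5 × 313 = 156.5 mol; O₂ fed = 156.5 × 1.579 = 247.1 mol.
Fuel reacted = 0.948 × 313 → ξ = 296.7 mol.
Outlet (n = n₀ + ν ξ):
  H₂: 313 − 1(296.7) = 16.28
  O₂: 247.1 − 0.5(296.7) = 98.75
  H₂O: 0 + 1(296.7) = 296.7
Total out = 411.8 mol; y_H₂O = 296.7 / 411.8 = 0.7206.

0.721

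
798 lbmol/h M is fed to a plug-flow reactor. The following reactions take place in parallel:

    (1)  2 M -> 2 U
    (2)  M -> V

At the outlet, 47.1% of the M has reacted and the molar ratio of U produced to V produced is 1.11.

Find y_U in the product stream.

0.248

Conversion of M: M consumed = 0.471 × 798 = 375.9 lbmol/h = 2ξ₁ + 1ξ₂.
Selectivity: 2ξ₁ / (1ξ₂) = 1.11 → ξ₁ = 0.555 ξ₂.
Substitute: (2·0.555 + 1) ξ₂ = 375.9 → ξ₂ = 178.1 lbmol/h, ξ₁ = 98.86 lbmol/h.
Outlet amounts (n = n₀ + Σ ν·ξ):
  M: 798 − 2(98.86) − 1(178.1) = 422.1
  U: 0 + 2(98.86) = 197.7
  V: 0 + 1(178.1) = 178.1
Total out = 798 lbmol/h; y_U = 197.7 / 798 = 0.2478.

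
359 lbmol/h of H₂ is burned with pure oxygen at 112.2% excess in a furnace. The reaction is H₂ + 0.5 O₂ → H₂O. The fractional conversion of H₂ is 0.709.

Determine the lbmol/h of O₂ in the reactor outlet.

Stoichiometric O₂ = 0.5 × 359 = 179.5 lbmol/h; O₂ fed = 179.5 × 2.122 = 380.9 lbmol/h.
Fuel reacted = 0.709 × 359 → ξ = 254.5 lbmol/h.
Outlet (n = n₀ + ν ξ):
  H₂: 359 − 1(254.5) = 104.5
  O₂: 380.9 − 0.5(254.5) = 253.6
  H₂O: 0 + 1(254.5) = 254.5

254 lbmol/h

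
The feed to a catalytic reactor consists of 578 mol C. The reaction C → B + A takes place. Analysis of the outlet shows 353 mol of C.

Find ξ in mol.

ξ = 225 mol

For C: n = n₀ − 1ξ → 353 = 578 − 1ξ, giving ξ = 225 mol.
Outlet amounts (n = n₀ + ν ξ):
  C: 578 − 1(225) = 353
  B: 0 + 1(225) = 225
  A: 0 + 1(225) = 225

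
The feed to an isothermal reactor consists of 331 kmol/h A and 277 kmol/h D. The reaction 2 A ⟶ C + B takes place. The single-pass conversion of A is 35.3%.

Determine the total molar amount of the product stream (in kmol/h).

A reacted = 0.353 × 331 = 116.8 kmol/h; ν_A = −2, so ξ = 116.8/2 = 58.42 kmol/h.
Outlet amounts (n = n₀ + ν ξ):
  A: 331 − 2(58.42) = 214.2
  C: 0 + 1(58.42) = 58.42
  B: 0 + 1(58.42) = 58.42
  D: 277 (inert)
Total out = 214.2 + 58.42 + 58.42 + 277 = 608 kmol/h.

608 kmol/h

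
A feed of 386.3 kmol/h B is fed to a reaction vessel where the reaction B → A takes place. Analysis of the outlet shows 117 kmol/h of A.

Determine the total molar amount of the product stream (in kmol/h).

For A: n = n₀ + 1ξ → 117 = 0 + 1ξ, giving ξ = 117 kmol/h.
Outlet amounts (n = n₀ + ν ξ):
  B: 386.3 − 1(117) = 269.3
  A: 0 + 1(117) = 117
Total out = 269.3 + 117 = 386.3 kmol/h.

386 kmol/h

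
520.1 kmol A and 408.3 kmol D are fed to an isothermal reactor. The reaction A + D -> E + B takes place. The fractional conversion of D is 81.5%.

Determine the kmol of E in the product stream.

333 kmol

D reacted = 0.815 × 408.3 = 332.8 kmol; ν_D = −1, so ξ = 332.8/1 = 332.8 kmol.
Outlet amounts (n = n₀ + ν ξ):
  A: 520.1 − 1(332.8) = 187.3
  D: 408.3 − 1(332.8) = 75.54
  E: 0 + 1(332.8) = 332.8
  B: 0 + 1(332.8) = 332.8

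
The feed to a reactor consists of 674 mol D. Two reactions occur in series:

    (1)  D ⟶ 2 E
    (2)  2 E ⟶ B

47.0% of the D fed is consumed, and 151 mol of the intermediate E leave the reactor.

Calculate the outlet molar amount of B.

Conversion of D: D consumed = 1ξ₁ = 0.47 × 674 → ξ₁ = 316.8 mol.
E balance: n_E = 0 + 2ξ₁ − 2ξ₂ = 151 → ξ₂ = (2·316.8 − 151)/2 = 241.3 mol.
Outlet amounts (n = n₀ + Σ ν·ξ):
  D: 674 − 1(316.8) = 357.2
  E: 0 + 2(316.8) − 2(241.3) = 151
  B: 0 + 1(241.3) = 241.3

241 mol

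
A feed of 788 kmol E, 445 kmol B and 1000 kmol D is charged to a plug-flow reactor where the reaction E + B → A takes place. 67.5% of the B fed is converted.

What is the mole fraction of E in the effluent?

0.252

B reacted = 0.675 × 445 = 300.4 kmol; ν_B = −1, so ξ = 300.4/1 = 300.4 kmol.
Outlet amounts (n = n₀ + ν ξ):
  E: 788 − 1(300.4) = 487.6
  B: 445 − 1(300.4) = 144.6
  A: 0 + 1(300.4) = 300.4
  D: 1000 (inert)
Total out = 1933 kmol; y_E = 487.6 / 1933 = 0.2523.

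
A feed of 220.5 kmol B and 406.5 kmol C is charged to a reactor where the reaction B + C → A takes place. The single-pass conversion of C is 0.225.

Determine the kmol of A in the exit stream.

91.5 kmol

C reacted = 0.225 × 406.5 = 91.46 kmol; ν_C = −1, so ξ = 91.46/1 = 91.46 kmol.
Outlet amounts (n = n₀ + ν ξ):
  B: 220.5 − 1(91.46) = 129
  C: 406.5 − 1(91.46) = 315
  A: 0 + 1(91.46) = 91.46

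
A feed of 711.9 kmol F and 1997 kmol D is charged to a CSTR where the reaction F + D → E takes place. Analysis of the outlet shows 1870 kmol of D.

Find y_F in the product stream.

0.227

For D: n = n₀ − 1ξ → 1870 = 1997 − 1ξ, giving ξ = 127 kmol.
Outlet amounts (n = n₀ + ν ξ):
  F: 711.9 − 1(127) = 584.9
  D: 1997 − 1(127) = 1870
  E: 0 + 1(127) = 127
Total out = 2582 kmol; y_F = 584.9 / 2582 = 0.2265.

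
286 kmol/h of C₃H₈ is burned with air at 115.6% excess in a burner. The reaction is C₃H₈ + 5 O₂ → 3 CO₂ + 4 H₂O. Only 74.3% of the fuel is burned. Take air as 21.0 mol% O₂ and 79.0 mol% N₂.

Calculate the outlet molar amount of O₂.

2020 kmol/h

Stoichiometric O₂ = 5 × 286 = 1430 kmol/h; O₂ fed = 1430 × 2.156 = 3083 kmol/h.
N₂ fed = 3083 × 79/21 = 11600 kmol/h.
Fuel reacted = 0.743 × 286 → ξ = 212.5 kmol/h.
Outlet (n = n₀ + ν ξ):
  C₃H₈: 286 − 1(212.5) = 73.5
  O₂: 3083 − 5(212.5) = 2021
  N₂: 11600 (inert)
  CO₂: 0 + 3(212.5) = 637.5
  H₂O: 0 + 4(212.5) = 850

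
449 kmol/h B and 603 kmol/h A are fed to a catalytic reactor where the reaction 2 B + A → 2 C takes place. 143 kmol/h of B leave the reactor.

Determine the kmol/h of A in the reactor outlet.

For B: n = n₀ − 2ξ → 143 = 449 − 2ξ, giving ξ = 153 kmol/h.
Outlet amounts (n = n₀ + ν ξ):
  B: 449 − 2(153) = 143
  A: 603 − 1(153) = 450
  C: 0 + 2(153) = 306

450 kmol/h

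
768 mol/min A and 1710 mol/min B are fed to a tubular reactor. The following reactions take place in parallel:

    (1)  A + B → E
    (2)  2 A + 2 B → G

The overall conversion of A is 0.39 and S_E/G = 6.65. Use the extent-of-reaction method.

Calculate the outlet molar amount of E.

Conversion of A: A consumed = 0.39 × 768 = 299.5 mol/min = 1ξ₁ + 2ξ₂.
Selectivity: 1ξ₁ / (1ξ₂) = 6.65 → ξ₁ = 6.65 ξ₂.
Substitute: (1·6.65 + 2) ξ₂ = 299.5 → ξ₂ = 34.63 mol/min, ξ₁ = 230.3 mol/min.
Outlet amounts (n = n₀ + Σ ν·ξ):
  A: 768 − 1(230.3) − 2(34.63) = 468.5
  B: 1710 − 1(230.3) − 2(34.63) = 1410
  E: 0 + 1(230.3) = 230.3
  G: 0 + 1(34.63) = 34.63

230 mol/min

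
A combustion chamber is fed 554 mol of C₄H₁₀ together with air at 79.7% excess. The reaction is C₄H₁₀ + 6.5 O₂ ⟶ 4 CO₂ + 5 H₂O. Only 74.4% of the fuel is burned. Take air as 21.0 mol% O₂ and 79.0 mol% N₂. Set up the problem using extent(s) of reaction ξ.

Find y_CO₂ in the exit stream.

Stoichiometric O₂ = 6.5 × 554 = 3601 mol; O₂ fed = 3601 × 1.797 = 6471 mol.
N₂ fed = 6471 × 79/21 = 24340 mol.
Fuel reacted = 0.744 × 554 → ξ = 412.2 mol.
Outlet (n = n₀ + ν ξ):
  C₄H₁₀: 554 − 1(412.2) = 141.8
  O₂: 6471 − 6.5(412.2) = 3792
  N₂: 24340 (inert)
  CO₂: 0 + 4(412.2) = 1649
  H₂O: 0 + 5(412.2) = 2061
Total out = 31990 mol; y_CO₂ = 1649 / 31990 = 0.05154.

0.0515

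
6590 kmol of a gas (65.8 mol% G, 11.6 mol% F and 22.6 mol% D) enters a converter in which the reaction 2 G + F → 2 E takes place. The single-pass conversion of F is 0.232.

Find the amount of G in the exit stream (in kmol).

F reacted = 0.232 × 764.4 = 177.4 kmol; ν_F = −1, so ξ = 177.4/1 = 177.4 kmol.
Outlet amounts (n = n₀ + ν ξ):
  G: 4336 − 2(177.4) = 3982
  F: 764.4 − 1(177.4) = 587.1
  E: 0 + 2(177.4) = 354.7
  D: 1489 (inert)

3980 kmol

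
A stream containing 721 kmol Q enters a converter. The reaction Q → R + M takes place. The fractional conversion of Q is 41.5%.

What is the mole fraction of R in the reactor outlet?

0.293

Q reacted = 0.415 × 721 = 299.2 kmol; ν_Q = −1, so ξ = 299.2/1 = 299.2 kmol.
Outlet amounts (n = n₀ + ν ξ):
  Q: 721 − 1(299.2) = 421.8
  R: 0 + 1(299.2) = 299.2
  M: 0 + 1(299.2) = 299.2
Total out = 1020 kmol; y_R = 299.2 / 1020 = 0.2933.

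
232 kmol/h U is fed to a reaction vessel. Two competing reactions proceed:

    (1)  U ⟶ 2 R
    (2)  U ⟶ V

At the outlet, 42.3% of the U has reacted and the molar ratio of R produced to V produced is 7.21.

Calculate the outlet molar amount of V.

21.3 kmol/h

Conversion of U: U consumed = 0.423 × 232 = 98.14 kmol/h = 1ξ₁ + 1ξ₂.
Selectivity: 2ξ₁ / (1ξ₂) = 7.21 → ξ₁ = 3.605 ξ₂.
Substitute: (1·3.605 + 1) ξ₂ = 98.14 → ξ₂ = 21.31 kmol/h, ξ₁ = 76.83 kmol/h.
Outlet amounts (n = n₀ + Σ ν·ξ):
  U: 232 − 1(76.83) − 1(21.31) = 133.9
  R: 0 + 2(76.83) = 153.7
  V: 0 + 1(21.31) = 21.31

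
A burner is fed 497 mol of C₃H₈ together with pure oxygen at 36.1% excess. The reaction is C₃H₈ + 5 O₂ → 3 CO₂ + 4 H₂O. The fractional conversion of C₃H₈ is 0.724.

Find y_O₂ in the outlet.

0.373

Stoichiometric O₂ = 5 × 497 = 2485 mol; O₂ fed = 2485 × 1.361 = 3382 mol.
Fuel reacted = 0.724 × 497 → ξ = 359.8 mol.
Outlet (n = n₀ + ν ξ):
  C₃H₈: 497 − 1(359.8) = 137.2
  O₂: 3382 − 5(359.8) = 1583
  CO₂: 0 + 3(359.8) = 1079
  H₂O: 0 + 4(359.8) = 1439
Total out = 4239 mol; y_O₂ = 1583 / 4239 = 0.3734.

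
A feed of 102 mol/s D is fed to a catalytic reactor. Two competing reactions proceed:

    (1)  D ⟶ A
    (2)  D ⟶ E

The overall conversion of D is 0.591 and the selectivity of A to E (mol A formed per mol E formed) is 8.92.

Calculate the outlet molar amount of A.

Conversion of D: D consumed = 0.591 × 102 = 60.28 mol/s = 1ξ₁ + 1ξ₂.
Selectivity: 1ξ₁ / (1ξ₂) = 8.92 → ξ₁ = 8.92 ξ₂.
Substitute: (1·8.92 + 1) ξ₂ = 60.28 → ξ₂ = 6.077 mol/s, ξ₁ = 54.21 mol/s.
Outlet amounts (n = n₀ + Σ ν·ξ):
  D: 102 − 1(54.21) − 1(6.077) = 41.72
  A: 0 + 1(54.21) = 54.21
  E: 0 + 1(6.077) = 6.077

54.2 mol/s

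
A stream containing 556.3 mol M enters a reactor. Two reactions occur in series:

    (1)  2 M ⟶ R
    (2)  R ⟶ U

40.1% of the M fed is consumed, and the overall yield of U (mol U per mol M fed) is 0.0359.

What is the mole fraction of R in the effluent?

0.206

Conversion of M: M consumed = 2ξ₁ = 0.401 × 556.3 → ξ₁ = 111.5 mol.
Yield of U: 1ξ₂ / 556.3 = 0.0359 → ξ₂ = 19.97 mol.
Outlet amounts (n = n₀ + Σ ν·ξ):
  M: 556.3 − 2(111.5) = 333.2
  R: 0 + 1(111.5) − 1(19.97) = 91.57
  U: 0 + 1(19.97) = 19.97
Total out = 444.8 mol; y_R = 91.57 / 444.8 = 0.2059.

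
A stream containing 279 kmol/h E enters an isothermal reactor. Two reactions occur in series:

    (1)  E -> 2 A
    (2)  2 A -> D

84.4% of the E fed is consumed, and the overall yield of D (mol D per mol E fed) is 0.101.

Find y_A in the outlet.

0.853

Conversion of E: E consumed = 1ξ₁ = 0.844 × 279 → ξ₁ = 235.5 kmol/h.
Yield of D: 1ξ₂ / 279 = 0.101 → ξ₂ = 28.18 kmol/h.
Outlet amounts (n = n₀ + Σ ν·ξ):
  E: 279 − 1(235.5) = 43.52
  A: 0 + 2(235.5) − 2(28.18) = 414.6
  D: 0 + 1(28.18) = 28.18
Total out = 486.3 kmol/h; y_A = 414.6 / 486.3 = 0.8526.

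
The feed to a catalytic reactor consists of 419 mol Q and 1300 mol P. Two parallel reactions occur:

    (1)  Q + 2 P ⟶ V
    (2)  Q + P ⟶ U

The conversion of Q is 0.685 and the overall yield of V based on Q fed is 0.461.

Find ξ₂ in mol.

Yield of V: 1ξ₁ / 419 = 0.461 → ξ₁ = 193.2 mol.
Conversion of Q: 1ξ₁ + 1ξ₂ = 0.685 × 419 = 287 → ξ₂ = 93.86 mol.
Outlet amounts (n = n₀ + Σ ν·ξ):
  Q: 419 − 1(193.2) − 1(93.86) = 132
  P: 1300 − 2(193.2) − 1(93.86) = 819.8
  V: 0 + 1(193.2) = 193.2
  U: 0 + 1(93.86) = 93.86

ξ₂ = 93.9 mol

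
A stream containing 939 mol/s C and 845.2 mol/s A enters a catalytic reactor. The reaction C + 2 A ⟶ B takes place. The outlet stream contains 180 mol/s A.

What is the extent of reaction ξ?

ξ = 333 mol/s

For A: n = n₀ − 2ξ → 180 = 845.2 − 2ξ, giving ξ = 332.6 mol/s.
Outlet amounts (n = n₀ + ν ξ):
  C: 939 − 1(332.6) = 606.4
  A: 845.2 − 2(332.6) = 180
  B: 0 + 1(332.6) = 332.6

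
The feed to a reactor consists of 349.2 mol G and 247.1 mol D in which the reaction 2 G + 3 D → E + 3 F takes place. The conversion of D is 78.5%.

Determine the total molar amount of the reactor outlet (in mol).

532 mol

D reacted = 0.785 × 247.1 = 194 mol; ν_D = −3, so ξ = 194/3 = 64.66 mol.
Outlet amounts (n = n₀ + ν ξ):
  G: 349.2 − 2(64.66) = 219.9
  D: 247.1 − 3(64.66) = 53.13
  E: 0 + 1(64.66) = 64.66
  F: 0 + 3(64.66) = 194
Total out = 219.9 + 53.13 + 64.66 + 194 = 531.6 mol.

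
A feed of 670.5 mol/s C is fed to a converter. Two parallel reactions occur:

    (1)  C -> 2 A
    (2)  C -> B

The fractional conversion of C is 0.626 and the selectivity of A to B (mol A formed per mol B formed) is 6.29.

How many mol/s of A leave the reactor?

Conversion of C: C consumed = 0.626 × 670.5 = 419.7 mol/s = 1ξ₁ + 1ξ₂.
Selectivity: 2ξ₁ / (1ξ₂) = 6.29 → ξ₁ = 3.145 ξ₂.
Substitute: (1·3.145 + 1) ξ₂ = 419.7 → ξ₂ = 101.3 mol/s, ξ₁ = 318.5 mol/s.
Outlet amounts (n = n₀ + Σ ν·ξ):
  C: 670.5 − 1(318.5) − 1(101.3) = 250.8
  A: 0 + 2(318.5) = 636.9
  B: 0 + 1(101.3) = 101.3

637 mol/s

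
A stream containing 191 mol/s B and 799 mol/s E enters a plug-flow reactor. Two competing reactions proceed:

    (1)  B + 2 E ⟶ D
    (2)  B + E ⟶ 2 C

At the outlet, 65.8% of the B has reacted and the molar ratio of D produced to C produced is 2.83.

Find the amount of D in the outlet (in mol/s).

107 mol/s

Conversion of B: B consumed = 0.658 × 191 = 125.7 mol/s = 1ξ₁ + 1ξ₂.
Selectivity: 1ξ₁ / (2ξ₂) = 2.83 → ξ₁ = 5.66 ξ₂.
Substitute: (1·5.66 + 1) ξ₂ = 125.7 → ξ₂ = 18.87 mol/s, ξ₁ = 106.8 mol/s.
Outlet amounts (n = n₀ + Σ ν·ξ):
  B: 191 − 1(106.8) − 1(18.87) = 65.32
  E: 799 − 2(106.8) − 1(18.87) = 566.5
  D: 0 + 1(106.8) = 106.8
  C: 0 + 2(18.87) = 37.74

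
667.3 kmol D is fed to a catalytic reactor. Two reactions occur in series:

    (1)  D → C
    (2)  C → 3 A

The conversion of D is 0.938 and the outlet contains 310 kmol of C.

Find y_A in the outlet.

Conversion of D: D consumed = 1ξ₁ = 0.938 × 667.3 → ξ₁ = 625.9 kmol.
C balance: n_C = 0 + 1ξ₁ − 1ξ₂ = 310 → ξ₂ = (1·625.9 − 310)/1 = 315.9 kmol.
Outlet amounts (n = n₀ + Σ ν·ξ):
  D: 667.3 − 1(625.9) = 41.37
  C: 0 + 1(625.9) − 1(315.9) = 310
  A: 0 + 3(315.9) = 947.8
Total out = 1299 kmol; y_A = 947.8 / 1299 = 0.7295.

0.73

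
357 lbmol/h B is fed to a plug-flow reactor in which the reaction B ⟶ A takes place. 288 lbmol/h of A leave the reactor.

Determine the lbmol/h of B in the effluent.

For A: n = n₀ + 1ξ → 288 = 0 + 1ξ, giving ξ = 288 lbmol/h.
Outlet amounts (n = n₀ + ν ξ):
  B: 357 − 1(288) = 69
  A: 0 + 1(288) = 288

69 lbmol/h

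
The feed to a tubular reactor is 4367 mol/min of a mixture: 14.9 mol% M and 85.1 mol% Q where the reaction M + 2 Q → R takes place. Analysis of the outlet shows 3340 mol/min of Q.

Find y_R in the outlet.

0.0471

For Q: n = n₀ − 2ξ → 3340 = 3716 − 2ξ, giving ξ = 188.2 mol/min.
Outlet amounts (n = n₀ + ν ξ):
  M: 650.7 − 1(188.2) = 462.5
  Q: 3716 − 2(188.2) = 3340
  R: 0 + 1(188.2) = 188.2
Total out = 3991 mol/min; y_R = 188.2 / 3991 = 0.04715.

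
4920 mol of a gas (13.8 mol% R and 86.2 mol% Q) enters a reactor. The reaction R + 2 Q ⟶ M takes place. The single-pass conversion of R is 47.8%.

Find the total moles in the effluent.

4270 mol

R reacted = 0.478 × 679 = 324.5 mol; ν_R = −1, so ξ = 324.5/1 = 324.5 mol.
Outlet amounts (n = n₀ + ν ξ):
  R: 679 − 1(324.5) = 354.4
  Q: 4241 − 2(324.5) = 3592
  M: 0 + 1(324.5) = 324.5
Total out = 354.4 + 3592 + 324.5 = 4271 mol.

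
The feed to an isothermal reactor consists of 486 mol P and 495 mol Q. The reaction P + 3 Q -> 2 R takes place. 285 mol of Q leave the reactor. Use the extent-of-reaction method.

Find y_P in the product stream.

For Q: n = n₀ − 3ξ → 285 = 495 − 3ξ, giving ξ = 70 mol.
Outlet amounts (n = n₀ + ν ξ):
  P: 486 − 1(70) = 416
  Q: 495 − 3(70) = 285
  R: 0 + 2(70) = 140
Total out = 841 mol; y_P = 416 / 841 = 0.4946.

0.495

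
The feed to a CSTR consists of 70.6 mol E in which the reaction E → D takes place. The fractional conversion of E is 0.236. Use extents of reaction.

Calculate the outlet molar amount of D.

E reacted = 0.236 × 70.6 = 16.66 mol; ν_E = −1, so ξ = 16.66/1 = 16.66 mol.
Outlet amounts (n = n₀ + ν ξ):
  E: 70.6 − 1(16.66) = 53.94
  D: 0 + 1(16.66) = 16.66

16.7 mol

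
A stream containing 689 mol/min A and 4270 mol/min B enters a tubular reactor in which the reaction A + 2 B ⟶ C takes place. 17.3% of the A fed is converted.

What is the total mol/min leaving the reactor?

4720 mol/min

A reacted = 0.173 × 689 = 119.2 mol/min; ν_A = −1, so ξ = 119.2/1 = 119.2 mol/min.
Outlet amounts (n = n₀ + ν ξ):
  A: 689 − 1(119.2) = 569.8
  B: 4270 − 2(119.2) = 4032
  C: 0 + 1(119.2) = 119.2
Total out = 569.8 + 4032 + 119.2 = 4721 mol/min.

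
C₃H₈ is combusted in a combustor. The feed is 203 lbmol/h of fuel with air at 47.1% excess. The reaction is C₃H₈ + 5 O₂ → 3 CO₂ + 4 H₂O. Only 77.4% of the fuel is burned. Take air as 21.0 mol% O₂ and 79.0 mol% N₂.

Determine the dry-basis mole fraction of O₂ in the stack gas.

0.103

Stoichiometric O₂ = 5 × 203 = 1015 lbmol/h; O₂ fed = 1015 × 1.471 = 1493 lbmol/h.
N₂ fed = 1493 × 79/21 = 5617 lbmol/h.
Fuel reacted = 0.774 × 203 → ξ = 157.1 lbmol/h.
Outlet (n = n₀ + ν ξ):
  C₃H₈: 203 − 1(157.1) = 45.88
  O₂: 1493 − 5(157.1) = 707.5
  N₂: 5617 (inert)
  CO₂: 0 + 3(157.1) = 471.4
  H₂O: 0 + 4(157.1) = 628.5
Dry total = 6841 lbmol/h; y_O₂ (dry) = 707.5 / 6841 = 0.1034.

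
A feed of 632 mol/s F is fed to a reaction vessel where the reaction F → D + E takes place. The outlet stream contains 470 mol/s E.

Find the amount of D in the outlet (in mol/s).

For E: n = n₀ + 1ξ → 470 = 0 + 1ξ, giving ξ = 470 mol/s.
Outlet amounts (n = n₀ + ν ξ):
  F: 632 − 1(470) = 162
  D: 0 + 1(470) = 470
  E: 0 + 1(470) = 470

470 mol/s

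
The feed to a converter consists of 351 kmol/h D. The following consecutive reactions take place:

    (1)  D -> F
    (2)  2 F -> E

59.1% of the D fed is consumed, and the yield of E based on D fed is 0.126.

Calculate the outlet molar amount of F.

Conversion of D: D consumed = 1ξ₁ = 0.591 × 351 → ξ₁ = 207.4 kmol/h.
Yield of E: 1ξ₂ / 351 = 0.126 → ξ₂ = 44.23 kmol/h.
Outlet amounts (n = n₀ + Σ ν·ξ):
  D: 351 − 1(207.4) = 143.6
  F: 0 + 1(207.4) − 2(44.23) = 119
  E: 0 + 1(44.23) = 44.23

119 kmol/h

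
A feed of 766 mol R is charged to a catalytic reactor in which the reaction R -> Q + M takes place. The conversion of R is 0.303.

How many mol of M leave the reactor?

R reacted = 0.303 × 766 = 232.1 mol; ν_R = −1, so ξ = 232.1/1 = 232.1 mol.
Outlet amounts (n = n₀ + ν ξ):
  R: 766 − 1(232.1) = 533.9
  Q: 0 + 1(232.1) = 232.1
  M: 0 + 1(232.1) = 232.1

232 mol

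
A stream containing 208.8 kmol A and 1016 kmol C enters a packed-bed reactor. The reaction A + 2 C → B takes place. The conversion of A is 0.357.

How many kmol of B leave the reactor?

A reacted = 0.357 × 208.8 = 74.54 kmol; ν_A = −1, so ξ = 74.54/1 = 74.54 kmol.
Outlet amounts (n = n₀ + ν ξ):
  A: 208.8 − 1(74.54) = 134.3
  C: 1016 − 2(74.54) = 866.9
  B: 0 + 1(74.54) = 74.54

74.5 kmol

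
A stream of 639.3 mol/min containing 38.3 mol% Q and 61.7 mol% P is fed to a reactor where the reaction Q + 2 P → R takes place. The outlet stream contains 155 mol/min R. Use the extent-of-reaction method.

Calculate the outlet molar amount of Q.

For R: n = n₀ + 1ξ → 155 = 0 + 1ξ, giving ξ = 155 mol/min.
Outlet amounts (n = n₀ + ν ξ):
  Q: 244.9 − 1(155) = 89.85
  P: 394.4 − 2(155) = 84.45
  R: 0 + 1(155) = 155

89.9 mol/min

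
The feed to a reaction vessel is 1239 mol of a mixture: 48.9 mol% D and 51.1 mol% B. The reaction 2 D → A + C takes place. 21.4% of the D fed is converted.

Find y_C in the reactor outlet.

0.0523

D reacted = 0.214 × 605.9 = 129.7 mol; ν_D = −2, so ξ = 129.7/2 = 64.83 mol.
Outlet amounts (n = n₀ + ν ξ):
  D: 605.9 − 2(64.83) = 476.2
  A: 0 + 1(64.83) = 64.83
  C: 0 + 1(64.83) = 64.83
  B: 633.1 (inert)
Total out = 1239 mol; y_C = 64.83 / 1239 = 0.05232.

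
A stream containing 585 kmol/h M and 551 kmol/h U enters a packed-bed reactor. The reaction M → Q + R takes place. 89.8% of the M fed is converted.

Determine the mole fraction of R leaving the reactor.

M reacted = 0.898 × 585 = 525.3 kmol/h; ν_M = −1, so ξ = 525.3/1 = 525.3 kmol/h.
Outlet amounts (n = n₀ + ν ξ):
  M: 585 − 1(525.3) = 59.67
  Q: 0 + 1(525.3) = 525.3
  R: 0 + 1(525.3) = 525.3
  U: 551 (inert)
Total out = 1661 kmol/h; y_R = 525.3 / 1661 = 0.3162.

0.316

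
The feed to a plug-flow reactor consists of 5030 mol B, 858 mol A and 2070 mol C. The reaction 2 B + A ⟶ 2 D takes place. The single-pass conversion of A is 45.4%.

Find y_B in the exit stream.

A reacted = 0.454 × 858 = 389.5 mol; ν_A = −1, so ξ = 389.5/1 = 389.5 mol.
Outlet amounts (n = n₀ + ν ξ):
  B: 5030 − 2(389.5) = 4251
  A: 858 − 1(389.5) = 468.5
  D: 0 + 2(389.5) = 779.1
  C: 2070 (inert)
Total out = 7568 mol; y_B = 4251 / 7568 = 0.5617.

0.562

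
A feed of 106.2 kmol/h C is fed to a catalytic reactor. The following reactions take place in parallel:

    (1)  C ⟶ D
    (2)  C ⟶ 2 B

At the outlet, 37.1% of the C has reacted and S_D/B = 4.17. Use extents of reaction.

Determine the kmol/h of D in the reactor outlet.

Conversion of C: C consumed = 0.371 × 106.2 = 39.4 kmol/h = 1ξ₁ + 1ξ₂.
Selectivity: 1ξ₁ / (2ξ₂) = 4.17 → ξ₁ = 8.34 ξ₂.
Substitute: (1·8.34 + 1) ξ₂ = 39.4 → ξ₂ = 4.218 kmol/h, ξ₁ = 35.18 kmol/h.
Outlet amounts (n = n₀ + Σ ν·ξ):
  C: 106.2 − 1(35.18) − 1(4.218) = 66.8
  D: 0 + 1(35.18) = 35.18
  B: 0 + 2(4.218) = 8.437

35.2 kmol/h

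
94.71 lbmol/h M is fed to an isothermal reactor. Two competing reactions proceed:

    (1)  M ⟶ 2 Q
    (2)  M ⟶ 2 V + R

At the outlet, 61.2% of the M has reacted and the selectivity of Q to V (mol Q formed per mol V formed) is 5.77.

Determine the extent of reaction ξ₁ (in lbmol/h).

Conversion of M: M consumed = 0.612 × 94.71 = 57.96 lbmol/h = 1ξ₁ + 1ξ₂.
Selectivity: 2ξ₁ / (2ξ₂) = 5.77 → ξ₁ = 5.77 ξ₂.
Substitute: (1·5.77 + 1) ξ₂ = 57.96 → ξ₂ = 8.562 lbmol/h, ξ₁ = 49.4 lbmol/h.
Outlet amounts (n = n₀ + Σ ν·ξ):
  M: 94.71 − 1(49.4) − 1(8.562) = 36.75
  Q: 0 + 2(49.4) = 98.8
  V: 0 + 2(8.562) = 17.12
  R: 0 + 1(8.562) = 8.562

ξ₁ = 49.4 lbmol/h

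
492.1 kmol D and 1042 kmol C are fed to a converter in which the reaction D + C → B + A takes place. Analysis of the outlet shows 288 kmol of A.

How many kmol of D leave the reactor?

204 kmol

For A: n = n₀ + 1ξ → 288 = 0 + 1ξ, giving ξ = 288 kmol.
Outlet amounts (n = n₀ + ν ξ):
  D: 492.1 − 1(288) = 204.1
  C: 1042 − 1(288) = 754
  B: 0 + 1(288) = 288
  A: 0 + 1(288) = 288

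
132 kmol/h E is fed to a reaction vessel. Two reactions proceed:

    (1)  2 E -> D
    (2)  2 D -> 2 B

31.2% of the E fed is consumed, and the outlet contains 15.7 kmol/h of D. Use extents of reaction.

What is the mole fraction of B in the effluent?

0.0439

Conversion of E: E consumed = 2ξ₁ = 0.312 × 132 → ξ₁ = 20.59 kmol/h.
D balance: n_D = 0 + 1ξ₁ − 2ξ₂ = 15.7 → ξ₂ = (1·20.59 − 15.7)/2 = 2.446 kmol/h.
Outlet amounts (n = n₀ + Σ ν·ξ):
  E: 132 − 2(20.59) = 90.82
  D: 0 + 1(20.59) − 2(2.446) = 15.7
  B: 0 + 2(2.446) = 4.892
Total out = 111.4 kmol/h; y_B = 4.892 / 111.4 = 0.04391.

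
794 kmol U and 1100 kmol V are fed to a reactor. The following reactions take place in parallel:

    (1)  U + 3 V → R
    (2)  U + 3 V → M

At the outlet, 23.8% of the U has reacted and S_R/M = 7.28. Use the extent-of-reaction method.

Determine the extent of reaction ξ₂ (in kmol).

ξ₂ = 22.8 kmol

Conversion of U: U consumed = 0.238 × 794 = 189 kmol = 1ξ₁ + 1ξ₂.
Selectivity: 1ξ₁ / (1ξ₂) = 7.28 → ξ₁ = 7.28 ξ₂.
Substitute: (1·7.28 + 1) ξ₂ = 189 → ξ₂ = 22.82 kmol, ξ₁ = 166.1 kmol.
Outlet amounts (n = n₀ + Σ ν·ξ):
  U: 794 − 1(166.1) − 1(22.82) = 605
  V: 1100 − 3(166.1) − 3(22.82) = 533.1
  R: 0 + 1(166.1) = 166.1
  M: 0 + 1(22.82) = 22.82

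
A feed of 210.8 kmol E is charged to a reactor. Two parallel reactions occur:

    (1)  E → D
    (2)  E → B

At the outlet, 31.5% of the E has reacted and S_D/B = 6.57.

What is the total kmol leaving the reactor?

211 kmol

Conversion of E: E consumed = 0.315 × 210.8 = 66.4 kmol = 1ξ₁ + 1ξ₂.
Selectivity: 1ξ₁ / (1ξ₂) = 6.57 → ξ₁ = 6.57 ξ₂.
Substitute: (1·6.57 + 1) ξ₂ = 66.4 → ξ₂ = 8.772 kmol, ξ₁ = 57.63 kmol.
Outlet amounts (n = n₀ + Σ ν·ξ):
  E: 210.8 − 1(57.63) − 1(8.772) = 144.4
  D: 0 + 1(57.63) = 57.63
  B: 0 + 1(8.772) = 8.772
Total out = 144.4 + 57.63 + 8.772 = 210.8 kmol.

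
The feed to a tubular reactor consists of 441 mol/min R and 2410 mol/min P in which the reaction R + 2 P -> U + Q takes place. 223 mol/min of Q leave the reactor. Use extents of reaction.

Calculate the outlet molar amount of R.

218 mol/min

For Q: n = n₀ + 1ξ → 223 = 0 + 1ξ, giving ξ = 223 mol/min.
Outlet amounts (n = n₀ + ν ξ):
  R: 441 − 1(223) = 218
  P: 2410 − 2(223) = 1964
  U: 0 + 1(223) = 223
  Q: 0 + 1(223) = 223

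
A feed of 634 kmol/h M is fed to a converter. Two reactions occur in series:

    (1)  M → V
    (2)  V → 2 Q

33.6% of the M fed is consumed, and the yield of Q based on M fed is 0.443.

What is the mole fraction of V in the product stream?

Conversion of M: M consumed = 1ξ₁ = 0.336 × 634 → ξ₁ = 213 kmol/h.
Yield of Q: 2ξ₂ / 634 = 0.443 → ξ₂ = 140.4 kmol/h.
Outlet amounts (n = n₀ + Σ ν·ξ):
  M: 634 − 1(213) = 421
  V: 0 + 1(213) − 1(140.4) = 72.59
  Q: 0 + 2(140.4) = 280.9
Total out = 774.4 kmol/h; y_V = 72.59 / 774.4 = 0.09374.

0.0937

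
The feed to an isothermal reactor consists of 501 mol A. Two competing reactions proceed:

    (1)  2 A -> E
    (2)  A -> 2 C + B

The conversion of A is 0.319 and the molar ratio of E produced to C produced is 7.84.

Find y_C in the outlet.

0.0228

Conversion of A: A consumed = 0.319 × 501 = 159.8 mol = 2ξ₁ + 1ξ₂.
Selectivity: 1ξ₁ / (2ξ₂) = 7.84 → ξ₁ = 15.68 ξ₂.
Substitute: (2·15.68 + 1) ξ₂ = 159.8 → ξ₂ = 4.939 mol, ξ₁ = 77.44 mol.
Outlet amounts (n = n₀ + Σ ν·ξ):
  A: 501 − 2(77.44) − 1(4.939) = 341.2
  E: 0 + 1(77.44) = 77.44
  C: 0 + 2(4.939) = 9.878
  B: 0 + 1(4.939) = 4.939
Total out = 433.4 mol; y_C = 9.878 / 433.4 = 0.02279.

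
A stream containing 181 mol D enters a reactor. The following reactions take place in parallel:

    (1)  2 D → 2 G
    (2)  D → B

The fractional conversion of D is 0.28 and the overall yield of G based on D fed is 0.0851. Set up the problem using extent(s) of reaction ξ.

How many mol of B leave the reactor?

Yield of G: 2ξ₁ / 181 = 0.0851 → ξ₁ = 7.702 mol.
Conversion of D: 2ξ₁ + 1ξ₂ = 0.28 × 181 = 50.68 → ξ₂ = 35.28 mol.
Outlet amounts (n = n₀ + Σ ν·ξ):
  D: 181 − 2(7.702) − 1(35.28) = 130.3
  G: 0 + 2(7.702) = 15.4
  B: 0 + 1(35.28) = 35.28

35.3 mol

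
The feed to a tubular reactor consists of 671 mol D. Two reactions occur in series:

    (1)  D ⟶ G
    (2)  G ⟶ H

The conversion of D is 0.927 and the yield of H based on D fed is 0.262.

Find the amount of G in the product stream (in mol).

Conversion of D: D consumed = 1ξ₁ = 0.927 × 671 → ξ₁ = 622 mol.
Yield of H: 1ξ₂ / 671 = 0.262 → ξ₂ = 175.8 mol.
Outlet amounts (n = n₀ + Σ ν·ξ):
  D: 671 − 1(622) = 48.98
  G: 0 + 1(622) − 1(175.8) = 446.2
  H: 0 + 1(175.8) = 175.8

446 mol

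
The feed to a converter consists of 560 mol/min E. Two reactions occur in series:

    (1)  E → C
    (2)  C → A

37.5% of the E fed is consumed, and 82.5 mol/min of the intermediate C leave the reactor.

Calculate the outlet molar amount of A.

128 mol/min

Conversion of E: E consumed = 1ξ₁ = 0.375 × 560 → ξ₁ = 210 mol/min.
C balance: n_C = 0 + 1ξ₁ − 1ξ₂ = 82.5 → ξ₂ = (1·210 − 82.5)/1 = 127.5 mol/min.
Outlet amounts (n = n₀ + Σ ν·ξ):
  E: 560 − 1(210) = 350
  C: 0 + 1(210) − 1(127.5) = 82.5
  A: 0 + 1(127.5) = 127.5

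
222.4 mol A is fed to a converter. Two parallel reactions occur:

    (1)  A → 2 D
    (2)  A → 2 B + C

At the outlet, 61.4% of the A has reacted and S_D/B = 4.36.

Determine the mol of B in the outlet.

Conversion of A: A consumed = 0.614 × 222.4 = 136.6 mol = 1ξ₁ + 1ξ₂.
Selectivity: 2ξ₁ / (2ξ₂) = 4.36 → ξ₁ = 4.36 ξ₂.
Substitute: (1·4.36 + 1) ξ₂ = 136.6 → ξ₂ = 25.48 mol, ξ₁ = 111.1 mol.
Outlet amounts (n = n₀ + Σ ν·ξ):
  A: 222.4 − 1(111.1) − 1(25.48) = 85.85
  D: 0 + 2(111.1) = 222.2
  B: 0 + 2(25.48) = 50.95
  C: 0 + 1(25.48) = 25.48

51 mol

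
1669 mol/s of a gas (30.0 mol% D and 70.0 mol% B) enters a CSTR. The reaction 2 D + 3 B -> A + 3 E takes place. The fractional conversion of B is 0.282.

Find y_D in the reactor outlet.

0.18

B reacted = 0.282 × 1168 = 329.5 mol/s; ν_B = −3, so ξ = 329.5/3 = 109.8 mol/s.
Outlet amounts (n = n₀ + ν ξ):
  D: 500.7 − 2(109.8) = 281.1
  B: 1168 − 3(109.8) = 838.8
  A: 0 + 1(109.8) = 109.8
  E: 0 + 3(109.8) = 329.5
Total out = 1559 mol/s; y_D = 281.1 / 1559 = 0.1803.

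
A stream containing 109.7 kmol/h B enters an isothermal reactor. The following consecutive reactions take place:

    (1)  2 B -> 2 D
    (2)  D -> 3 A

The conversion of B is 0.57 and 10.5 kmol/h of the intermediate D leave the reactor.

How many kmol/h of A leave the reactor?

156 kmol/h

Conversion of B: B consumed = 2ξ₁ = 0.57 × 109.7 → ξ₁ = 31.26 kmol/h.
D balance: n_D = 0 + 2ξ₁ − 1ξ₂ = 10.5 → ξ₂ = (2·31.26 − 10.5)/1 = 52.03 kmol/h.
Outlet amounts (n = n₀ + Σ ν·ξ):
  B: 109.7 − 2(31.26) = 47.17
  D: 0 + 2(31.26) − 1(52.03) = 10.5
  A: 0 + 3(52.03) = 156.1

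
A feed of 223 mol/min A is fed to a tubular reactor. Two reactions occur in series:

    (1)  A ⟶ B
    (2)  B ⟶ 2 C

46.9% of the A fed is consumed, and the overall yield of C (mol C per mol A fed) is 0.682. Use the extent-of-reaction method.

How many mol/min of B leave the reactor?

Conversion of A: A consumed = 1ξ₁ = 0.469 × 223 → ξ₁ = 104.6 mol/min.
Yield of C: 2ξ₂ / 223 = 0.682 → ξ₂ = 76.04 mol/min.
Outlet amounts (n = n₀ + Σ ν·ξ):
  A: 223 − 1(104.6) = 118.4
  B: 0 + 1(104.6) − 1(76.04) = 28.54
  C: 0 + 2(76.04) = 152.1

28.5 mol/min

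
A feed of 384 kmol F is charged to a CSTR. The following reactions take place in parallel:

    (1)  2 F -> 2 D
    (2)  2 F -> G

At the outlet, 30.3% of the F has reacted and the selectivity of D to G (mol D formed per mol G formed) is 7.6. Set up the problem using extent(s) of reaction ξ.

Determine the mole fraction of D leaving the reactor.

0.248

Conversion of F: F consumed = 0.303 × 384 = 116.4 kmol = 2ξ₁ + 2ξ₂.
Selectivity: 2ξ₁ / (1ξ₂) = 7.6 → ξ₁ = 3.8 ξ₂.
Substitute: (2·3.8 + 2) ξ₂ = 116.4 → ξ₂ = 12.12 kmol, ξ₁ = 46.06 kmol.
Outlet amounts (n = n₀ + Σ ν·ξ):
  F: 384 − 2(46.06) − 2(12.12) = 267.6
  D: 0 + 2(46.06) = 92.11
  G: 0 + 1(12.12) = 12.12
Total out = 371.9 kmol; y_D = 92.11 / 371.9 = 0.2477.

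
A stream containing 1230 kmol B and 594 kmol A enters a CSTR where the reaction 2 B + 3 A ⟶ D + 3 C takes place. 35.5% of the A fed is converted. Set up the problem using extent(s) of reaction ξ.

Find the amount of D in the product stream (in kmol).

A reacted = 0.355 × 594 = 210.9 kmol; ν_A = −3, so ξ = 210.9/3 = 70.29 kmol.
Outlet amounts (n = n₀ + ν ξ):
  B: 1230 − 2(70.29) = 1089
  A: 594 − 3(70.29) = 383.1
  D: 0 + 1(70.29) = 70.29
  C: 0 + 3(70.29) = 210.9

70.3 kmol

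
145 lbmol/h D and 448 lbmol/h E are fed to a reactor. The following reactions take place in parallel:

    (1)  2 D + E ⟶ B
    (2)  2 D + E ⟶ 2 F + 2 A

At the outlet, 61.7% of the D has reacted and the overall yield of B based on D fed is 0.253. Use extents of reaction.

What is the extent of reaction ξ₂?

Yield of B: 1ξ₁ / 145 = 0.253 → ξ₁ = 36.69 lbmol/h.
Conversion of D: 2ξ₁ + 2ξ₂ = 0.617 × 145 = 89.47 → ξ₂ = 8.047 lbmol/h.
Outlet amounts (n = n₀ + Σ ν·ξ):
  D: 145 − 2(36.69) − 2(8.047) = 55.53
  E: 448 − 1(36.69) − 1(8.047) = 403.3
  B: 0 + 1(36.69) = 36.69
  F: 0 + 2(8.047) = 16.09
  A: 0 + 2(8.047) = 16.09

ξ₂ = 8.05 lbmol/h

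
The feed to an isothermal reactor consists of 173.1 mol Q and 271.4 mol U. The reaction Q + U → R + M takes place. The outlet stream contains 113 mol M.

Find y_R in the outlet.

0.254

For M: n = n₀ + 1ξ → 113 = 0 + 1ξ, giving ξ = 113 mol.
Outlet amounts (n = n₀ + ν ξ):
  Q: 173.1 − 1(113) = 60.1
  U: 271.4 − 1(113) = 158.4
  R: 0 + 1(113) = 113
  M: 0 + 1(113) = 113
Total out = 444.5 mol; y_R = 113 / 444.5 = 0.2542.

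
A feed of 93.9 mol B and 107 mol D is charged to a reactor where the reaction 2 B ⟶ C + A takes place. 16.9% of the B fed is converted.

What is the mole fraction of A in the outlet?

0.0395

B reacted = 0.169 × 93.9 = 15.87 mol; ν_B = −2, so ξ = 15.87/2 = 7.935 mol.
Outlet amounts (n = n₀ + ν ξ):
  B: 93.9 − 2(7.935) = 78.03
  C: 0 + 1(7.935) = 7.935
  A: 0 + 1(7.935) = 7.935
  D: 107 (inert)
Total out = 200.9 mol; y_A = 7.935 / 200.9 = 0.0395.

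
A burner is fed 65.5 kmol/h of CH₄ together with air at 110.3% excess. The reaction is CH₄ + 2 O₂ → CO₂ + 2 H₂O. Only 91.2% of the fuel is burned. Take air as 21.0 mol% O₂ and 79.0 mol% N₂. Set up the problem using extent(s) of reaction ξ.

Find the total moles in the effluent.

1380 kmol/h

Stoichiometric O₂ = 2 × 65.5 = 131 kmol/h; O₂ fed = 131 × 2.103 = 275.5 kmol/h.
N₂ fed = 275.5 × 79/21 = 1036 kmol/h.
Fuel reacted = 0.912 × 65.5 → ξ = 59.74 kmol/h.
Outlet (n = n₀ + ν ξ):
  CH₄: 65.5 − 1(59.74) = 5.764
  O₂: 275.5 − 2(59.74) = 156
  N₂: 1036 (inert)
  CO₂: 0 + 1(59.74) = 59.74
  H₂O: 0 + 2(59.74) = 119.5
Total out = 5.764 + 156 + 1036 + 59.74 + 119.5 = 1377 kmol/h.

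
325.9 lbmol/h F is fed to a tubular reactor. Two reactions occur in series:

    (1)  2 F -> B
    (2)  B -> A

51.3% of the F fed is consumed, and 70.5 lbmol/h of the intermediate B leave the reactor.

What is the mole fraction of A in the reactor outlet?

Conversion of F: F consumed = 2ξ₁ = 0.513 × 325.9 → ξ₁ = 83.59 lbmol/h.
B balance: n_B = 0 + 1ξ₁ − 1ξ₂ = 70.5 → ξ₂ = (1·83.59 − 70.5)/1 = 13.09 lbmol/h.
Outlet amounts (n = n₀ + Σ ν·ξ):
  F: 325.9 − 2(83.59) = 158.7
  B: 0 + 1(83.59) − 1(13.09) = 70.5
  A: 0 + 1(13.09) = 13.09
Total out = 242.3 lbmol/h; y_A = 13.09 / 242.3 = 0.05404.

0.054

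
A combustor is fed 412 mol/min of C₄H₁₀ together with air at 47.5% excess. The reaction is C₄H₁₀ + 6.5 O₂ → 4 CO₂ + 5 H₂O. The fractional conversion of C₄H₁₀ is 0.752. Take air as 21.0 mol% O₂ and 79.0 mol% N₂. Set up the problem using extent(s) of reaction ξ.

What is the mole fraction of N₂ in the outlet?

Stoichiometric O₂ = 6.5 × 412 = 2678 mol/min; O₂ fed = 2678 × 1.475 = 3950 mol/min.
N₂ fed = 3950 × 79/21 = 14860 mol/min.
Fuel reacted = 0.752 × 412 → ξ = 309.8 mol/min.
Outlet (n = n₀ + ν ξ):
  C₄H₁₀: 412 − 1(309.8) = 102.2
  O₂: 3950 − 6.5(309.8) = 1936
  N₂: 14860 (inert)
  CO₂: 0 + 4(309.8) = 1239
  H₂O: 0 + 5(309.8) = 1549
Total out = 19690 mol/min; y_N₂ = 14860 / 19690 = 0.7548.

0.755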